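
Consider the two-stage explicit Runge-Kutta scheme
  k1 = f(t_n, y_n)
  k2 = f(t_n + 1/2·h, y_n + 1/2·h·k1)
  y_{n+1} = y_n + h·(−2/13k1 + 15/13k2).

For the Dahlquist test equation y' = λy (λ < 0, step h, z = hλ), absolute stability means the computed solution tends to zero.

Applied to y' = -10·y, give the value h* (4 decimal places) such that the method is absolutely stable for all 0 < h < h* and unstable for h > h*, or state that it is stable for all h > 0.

Set f=λy, z=hλ:
  k1=λy_n ⇒ h·k1=z·y_n;  k2=λ(1+1/2z)y_n ⇒ h·k2=z(1+1/2z)y_n
  y_{n+1}/y_n = 1 − 2/13z + 15/13z(1+1/2z) = 1 + z + 15/26z²
  R(z) = 1 + z + 15/26z².

Solve |R(x)|<1 on ℝ⁻.
x=-0.32: |R|=0.7391
R=1: x+15/26x²=0 ⇒ x=−26/15=-1.7333; min R=1−1/(4·15/26)=0.5667>−1
Confirm numerically:
  x=-1.192: |R|=0.62773 <1
  x=-1.139: |R|=0.60945 <1
  x=-0.855: |R|=0.56675 <1
  x=-2.267: |R|=1.69797 >1
  x=-2.091: |R|=1.43147 >1
  x=-1.972: |R|=1.27153 >1
Stable set (-1.7333, 0).

(-1.7333,0); λ=-10 ⇒ h* = (26/15)/10 = 0.1733.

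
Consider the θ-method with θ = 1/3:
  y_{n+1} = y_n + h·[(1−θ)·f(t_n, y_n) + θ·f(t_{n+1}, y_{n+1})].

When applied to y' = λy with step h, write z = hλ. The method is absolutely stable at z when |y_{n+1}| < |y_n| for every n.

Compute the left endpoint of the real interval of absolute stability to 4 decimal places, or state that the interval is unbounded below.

left endpoint -6.0000.

On y'=λy, z=hλ:
  y_{n+1} = y_n + z·[2/3·y_n + 1/3·y_{n+1}] ⇒ (1 − 1/3z)y_{n+1} = (1 + 2/3z)y_n
  ⇒ R(z) = (1 + 2/3z)/(1 − 1/3z).

Find x<0 with |R(x)|<1.
x=-1.05: |R|=0.2222
R=−1: 1+2/3x = −1+1/3x ⇒ -1/3x=2 ⇒ x=2/(-1/3)=-6.0000
Confirm numerically:
  x=-5.676: |R|=0.96266 <1
  x=-3.893: |R|=0.69433 <1
  x=-2.820: |R|=0.45361 <1
  x=-6.460: |R|=1.04863 >1
  x=-6.396: |R|=1.04215 >1
  x=-6.340: |R|=1.03640 >1
So |R|<1 on (-6.0000, 0).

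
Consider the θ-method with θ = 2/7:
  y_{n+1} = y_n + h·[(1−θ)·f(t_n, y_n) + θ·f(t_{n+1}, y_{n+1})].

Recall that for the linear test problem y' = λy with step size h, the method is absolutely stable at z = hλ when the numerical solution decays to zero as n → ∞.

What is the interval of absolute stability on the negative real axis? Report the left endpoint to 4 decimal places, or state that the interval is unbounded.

Set f=λy, z=hλ:
  y_{n+1} = y_n + z·[5/7·y_n + 2/7·y_{n+1}] ⇒ (1 − 2/7z)y_{n+1} = (1 + 5/7z)y_n
  Hence R(z) = (1 + 5/7z)/(1 − 2/7z).

Need |R(x)|<1, x<0.
x=-1.24: |R|=0.0844
R=−1: 1+5/7x = −1+2/7x ⇒ -3/7x=2 ⇒ x=2/(-3/7)=-4.6667
Confirm numerically:
  x=-4.507: |R|=0.97009 <1
  x=-3.818: |R|=0.82605 <1
  x=-3.672: |R|=0.79197 <1
  x=-5.191: |R|=1.09050 >1
  x=-5.141: |R|=1.08234 >1
So |R|<1 on (-4.6667, 0).

(-4.6667, 0).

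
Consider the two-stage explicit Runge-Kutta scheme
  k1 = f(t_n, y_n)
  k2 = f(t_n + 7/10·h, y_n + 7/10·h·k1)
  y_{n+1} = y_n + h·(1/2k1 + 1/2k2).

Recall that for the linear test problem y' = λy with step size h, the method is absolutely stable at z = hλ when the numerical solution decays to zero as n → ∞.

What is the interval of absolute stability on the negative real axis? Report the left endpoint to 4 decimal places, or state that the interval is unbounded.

z∈(-2.8571,0).

On y'=λy, z=hλ:
  k1=λy_n ⇒ h·k1=z·y_n;  k2=λ(1+7/10z)y_n ⇒ h·k2=z(1+7/10z)y_n
  y_{n+1}/y_n = 1 + 1/2z + 1/2z(1+7/10z) = 1 + z + 7/20z²
  Hence R(z) = 1 + z + 7/20z².

Find x<0 with |R(x)|<1.
x=-1.55: |R|=0.2909
R=1: x+7/20x²=0 ⇒ x=−20/7=-2.8571; min R=1−1/(4·7/20)=0.2857>−1
Confirm numerically:
  x=-2.543: |R|=0.72040 <1
  x=-2.303: |R|=0.55333 <1
  x=-2.201: |R|=0.49454 <1
  x=-1.612: |R|=0.29749 <1
  x=-3.375: |R|=1.61172 >1
  x=-3.359: |R|=1.59001 >1
  x=-2.928: |R|=1.07261 >1
So |R|<1 on (-2.8571, 0).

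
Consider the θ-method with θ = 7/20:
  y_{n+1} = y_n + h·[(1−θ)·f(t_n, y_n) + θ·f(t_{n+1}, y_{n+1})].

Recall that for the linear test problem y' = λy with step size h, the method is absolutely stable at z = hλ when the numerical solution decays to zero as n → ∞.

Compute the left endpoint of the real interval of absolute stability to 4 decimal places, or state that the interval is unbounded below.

Test eqn y'=λy, z=hλ:
  y_{n+1} = y_n + z·[13/20·y_n + 7/20·y_{n+1}] ⇒ (1 − 7/20z)y_{n+1} = (1 + 13/20z)y_n
  Hence R(z) = (1 + 13/20z)/(1 − 7/20z).

Solve |R(x)|<1 on ℝ⁻.
x=-1.16: |R|=0.1750
R=−1: 1+13/20x = −1+7/20x ⇒ -3/10x=2 ⇒ x=2/(-3/10)=-6.6667
Confirm numerically:
  x=-4.183: |R|=0.69761 <1
  x=-4.059: |R|=0.67682 <1
  x=-3.311: |R|=0.53369 <1
  x=-7.205: |R|=1.04586 >1
  x=-7.059: |R|=1.03391 >1
  x=-6.753: |R|=1.00770 >1
Interval (-6.6667, 0).

left endpoint -6.6667.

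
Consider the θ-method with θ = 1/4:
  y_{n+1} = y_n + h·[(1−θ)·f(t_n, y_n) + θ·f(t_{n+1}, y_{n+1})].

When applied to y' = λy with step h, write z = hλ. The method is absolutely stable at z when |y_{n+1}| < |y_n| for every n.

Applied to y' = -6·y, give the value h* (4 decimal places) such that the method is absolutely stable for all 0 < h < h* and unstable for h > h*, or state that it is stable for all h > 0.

(-4.0000,0); λ=-6 ⇒ h* = (4)/6 = 0.6667.

On y'=λy, z=hλ:
  y_{n+1} = y_n + z·[3/4·y_n + 1/4·y_{n+1}] ⇒ (1 − 1/4z)y_{n+1} = (1 + 3/4z)y_n
  ⇒ R(z) = (1 + 3/4z)/(1 − 1/4z).

Find x<0 with |R(x)|<1.
x=-0.69: |R|=0.4115
R=−1: 1+3/4x = −1+1/4x ⇒ -1/2x=2 ⇒ x=2/(-1/2)=-4.0000
Confirm numerically:
  x=-3.183: |R|=0.77252 <1
  x=-2.610: |R|=0.57943 <1
  x=-2.363: |R|=0.48546 <1
  x=-2.320: |R|=0.46835 <1
  x=-4.403: |R|=1.09592 >1
  x=-4.327: |R|=1.07854 >1
So |R|<1 on (-4.0000, 0).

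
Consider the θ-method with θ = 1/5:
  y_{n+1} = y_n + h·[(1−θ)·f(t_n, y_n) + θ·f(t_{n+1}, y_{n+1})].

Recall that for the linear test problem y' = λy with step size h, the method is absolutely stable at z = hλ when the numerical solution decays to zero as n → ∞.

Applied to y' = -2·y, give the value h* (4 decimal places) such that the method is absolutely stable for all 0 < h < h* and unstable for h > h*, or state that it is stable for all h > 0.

(-3.3333,0); λ=-2 ⇒ h* = (10/3)/2 = 1.6667.

On y'=λy, z=hλ:
  y_{n+1} = y_n + z·[4/5·y_n + 1/5·y_{n+1}] ⇒ (1 − 1/5z)y_{n+1} = (1 + 4/5z)y_n
  so R(z) = (1 + 4/5z)/(1 − 1/5z).

Solve |R(x)|<1 on ℝ⁻.
x=-1.65: |R|=0.2406
R=−1: 1+4/5x = −1+1/5x ⇒ -3/5x=2 ⇒ x=2/(-3/5)=-3.3333
Confirm numerically:
  x=-3.181: |R|=0.94414 <1
  x=-3.067: |R|=0.90095 <1
  x=-1.914: |R|=0.38415 <1
  x=-1.724: |R|=0.28198 <1
  x=-3.740: |R|=1.13959 >1
  x=-3.613: |R|=1.09741 >1
So |R|<1 on (-3.3333, 0).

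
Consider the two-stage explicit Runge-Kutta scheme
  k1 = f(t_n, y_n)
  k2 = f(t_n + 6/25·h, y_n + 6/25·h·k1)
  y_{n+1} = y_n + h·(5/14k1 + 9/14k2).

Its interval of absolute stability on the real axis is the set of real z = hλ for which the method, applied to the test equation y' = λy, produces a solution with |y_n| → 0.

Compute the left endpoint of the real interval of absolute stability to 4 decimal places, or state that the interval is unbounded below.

left endpoint -6.4815.

With y'=λy (z=hλ):
  k1=λy_n ⇒ h·k1=z·y_n;  k2=λ(1+6/25z)y_n ⇒ h·k2=z(1+6/25z)y_n
  y_{n+1}/y_n = 1 + 5/14z + 9/14z(1+6/25z) = 1 + z + 27/175z²
  R(z) = 1 + z + 27/175z².

Find x<0 with |R(x)|<1.
x=-0.69: |R|=0.3835
R=1: x+27/175x²=0 ⇒ x=−175/27=-6.4815; min R=1−1/(4·27/175)=-0.6204>−1
Confirm numerically:
  x=-5.356: |R|=0.06995 <1
  x=-4.741: |R|=0.27311 <1
  x=-4.037: |R|=0.52255 <1
  x=-2.737: |R|=0.58122 <1
  x=-7.017: |R|=1.57976 >1
  x=-6.527: |R|=1.04584 >1
So |R|<1 on (-6.4815, 0).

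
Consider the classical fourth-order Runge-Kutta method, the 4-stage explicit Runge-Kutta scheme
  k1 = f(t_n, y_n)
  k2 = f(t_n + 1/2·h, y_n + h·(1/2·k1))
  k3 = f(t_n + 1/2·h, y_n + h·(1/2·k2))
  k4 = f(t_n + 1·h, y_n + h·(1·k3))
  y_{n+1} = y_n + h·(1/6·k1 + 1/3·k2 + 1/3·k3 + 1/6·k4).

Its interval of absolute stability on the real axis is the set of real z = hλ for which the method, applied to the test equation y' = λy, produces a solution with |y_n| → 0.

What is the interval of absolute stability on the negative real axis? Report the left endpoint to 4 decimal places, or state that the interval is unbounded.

z∈(-2.7853,0).

Set f=λy, z=hλ:
  order 4, 4-stage ⇒ R(z)=1+z+z^2/2+z^3/6+z^4/24
  (e.g. R(-1.58)=0.27048, |R|=0.27048)

Need |R(x)|<1, x<0.
x=-1.58: |R|=0.2705
|R(-1.95)|=0.3179 |R(-1.24)|=0.3095 |R(-1.06)|=0.3559
Bisect:
  x_lo=-3.5368 |R|=2.8639  x_hi=-0.1636 |R|=0.8491
  mid=-1.85020 |R|=0.29408 →hi
  mid=-2.69351 |R|=0.87021 →hi
  mid=-3.11516 |R|=1.62242 →lo
  mid=-2.90434 |R|=1.19482 →lo
  mid=-2.79892 |R|=1.02074 →lo
  mid=-2.74622 |R|=0.94266 →hi
  mid=-2.77257 |R|=0.98098 →hi
  ...
  [-2.78533,-2.78513] ⇒ x*=-2.7853
So |R|<1 on (-2.7853, 0).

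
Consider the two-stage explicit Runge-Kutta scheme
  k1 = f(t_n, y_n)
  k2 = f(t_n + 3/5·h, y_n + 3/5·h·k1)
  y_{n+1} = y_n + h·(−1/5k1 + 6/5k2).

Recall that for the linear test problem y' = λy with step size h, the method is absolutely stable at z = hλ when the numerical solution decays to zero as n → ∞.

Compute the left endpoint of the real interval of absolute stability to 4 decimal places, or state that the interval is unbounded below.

z* = -1.3889.

Test eqn y'=λy, z=hλ:
  k1=λy_n ⇒ h·k1=z·y_n;  k2=λ(1+3/5z)y_n ⇒ h·k2=z(1+3/5z)y_n
  y_{n+1}/y_n = 1 − 1/5z + 6/5z(1+3/5z) = 1 + z + 18/25z²
  R(z) = 1 + z + 18/25z².

Need |R(x)|<1, x<0.
x=-0.73: |R|=0.6537
R=1: x+18/25x²=0 ⇒ x=−25/18=-1.3889; min R=1−1/(4·18/25)=0.6528>−1
Confirm numerically:
  x=-1.236: |R|=0.86394 <1
  x=-1.009: |R|=0.72402 <1
  x=-0.931: |R|=0.69307 <1
  x=-1.957: |R|=1.80049 >1
  x=-1.950: |R|=1.78780 >1
  x=-1.544: |R|=1.17243 >1
So |R|<1 on (-1.3889, 0).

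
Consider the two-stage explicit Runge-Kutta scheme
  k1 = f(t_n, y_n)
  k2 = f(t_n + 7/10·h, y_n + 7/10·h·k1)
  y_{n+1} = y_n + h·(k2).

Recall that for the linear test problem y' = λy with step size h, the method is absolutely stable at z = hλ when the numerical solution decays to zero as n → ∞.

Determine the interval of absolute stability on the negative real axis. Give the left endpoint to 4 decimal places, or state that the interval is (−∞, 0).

(-1.4286, 0).

On y'=λy, z=hλ:
  k1=λy_n ⇒ h·k1=z·y_n;  k2=λ(1+7/10z)y_n ⇒ h·k2=z(1+7/10z)y_n
  y_{n+1}/y_n = 1 + z(1+7/10z) = 1 + z + 7/10z²
  R(z) = 1 + z + 7/10z².

Need |R(x)|<1, x<0.
x=-1.48: |R|=1.0533
R=1: x+7/10x²=0 ⇒ x=−10/7=-1.4286; min R=1−1/(4·7/10)=0.6429>−1
Confirm numerically:
  x=-1.366: |R|=0.94017 <1
  x=-1.095: |R|=0.74432 <1
  x=-0.874: |R|=0.66071 <1
  x=-1.803: |R|=1.47257 >1
  x=-1.751: |R|=1.39520 >1
Interval (-1.4286, 0).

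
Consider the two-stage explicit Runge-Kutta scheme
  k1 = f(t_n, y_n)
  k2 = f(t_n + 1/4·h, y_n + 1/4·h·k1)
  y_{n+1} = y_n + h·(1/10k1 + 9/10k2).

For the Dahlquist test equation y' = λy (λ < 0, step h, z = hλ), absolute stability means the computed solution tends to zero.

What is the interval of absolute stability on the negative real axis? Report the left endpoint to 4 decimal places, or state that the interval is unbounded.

With y'=λy (z=hλ):
  k1=λy_n ⇒ h·k1=z·y_n;  k2=λ(1+1/4z)y_n ⇒ h·k2=z(1+1/4z)y_n
  y_{n+1}/y_n = 1 + 1/10z + 9/10z(1+1/4z) = 1 + z + 9/40z²
  so R(z) = 1 + z + 9/40z².

Find x<0 with |R(x)|<1.
x=-0.47: |R|=0.5797
R=1: x+9/40x²=0 ⇒ x=−40/9=-4.4444; min R=1−1/(4·9/40)=-0.1111>−1
Confirm numerically:
  x=-3.908: |R|=0.52830 <1
  x=-2.770: |R|=0.04360 <1
  x=-2.431: |R|=0.10130 <1
  x=-1.797: |R|=0.07043 <1
  x=-4.739: |R|=1.31408 >1
  x=-4.679: |R|=1.24693 >1
  x=-4.493: |R|=1.04909 >1
Interval (-4.4444, 0).

(-4.4444, 0).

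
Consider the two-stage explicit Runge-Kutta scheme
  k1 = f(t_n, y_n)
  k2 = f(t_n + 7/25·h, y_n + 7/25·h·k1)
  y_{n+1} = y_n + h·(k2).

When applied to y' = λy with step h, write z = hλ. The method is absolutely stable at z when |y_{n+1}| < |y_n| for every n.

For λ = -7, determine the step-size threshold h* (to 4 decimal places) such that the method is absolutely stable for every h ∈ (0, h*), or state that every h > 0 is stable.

(-3.5714,0); λ=-7 ⇒ h* = (25/7)/7 = 0.5102.

With y'=λy (z=hλ):
  k1=λy_n ⇒ h·k1=z·y_n;  k2=λ(1+7/25z)y_n ⇒ h·k2=z(1+7/25z)y_n
  y_{n+1}/y_n = 1 + z(1+7/25z) = 1 + z + 7/25z²
  Hence R(z) = 1 + z + 7/25z².

Need |R(x)|<1, x<0.
x=-1.13: |R|=0.2275
R=1: x+7/25x²=0 ⇒ x=−25/7=-3.5714; min R=1−1/(4·7/25)=0.1071>−1
Confirm numerically:
  x=-3.228: |R|=0.68960 <1
  x=-3.162: |R|=0.63751 <1
  x=-3.154: |R|=0.63136 <1
  x=-2.116: |R|=0.13769 <1
  x=-4.036: |R|=1.52500 >1
  x=-4.007: |R|=1.48869 >1
  x=-3.712: |R|=1.14610 >1
Stable set (-3.5714, 0).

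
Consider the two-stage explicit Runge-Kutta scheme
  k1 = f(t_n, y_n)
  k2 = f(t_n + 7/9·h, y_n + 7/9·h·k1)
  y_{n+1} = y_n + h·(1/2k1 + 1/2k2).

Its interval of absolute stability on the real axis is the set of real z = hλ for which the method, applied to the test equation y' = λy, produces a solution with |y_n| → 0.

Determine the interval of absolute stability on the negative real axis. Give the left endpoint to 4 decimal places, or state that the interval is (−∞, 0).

With y'=λy (z=hλ):
  k1=λy_n ⇒ h·k1=z·y_n;  k2=λ(1+7/9z)y_n ⇒ h·k2=z(1+7/9z)y_n
  y_{n+1}/y_n = 1 + 1/2z + 1/2z(1+7/9z) = 1 + z + 7/18z²
  R(z) = 1 + z + 7/18z².

Boundary: |R(x)|=1, x<0.
x=-1.28: |R|=0.3572
R=1: x+7/18x²=0 ⇒ x=−18/7=-2.5714; min R=1−1/(4·7/18)=0.3571>−1
Confirm numerically:
  x=-2.514: |R|=0.94385 <1
  x=-2.481: |R|=0.91275 <1
  x=-2.257: |R|=0.72402 <1
  x=-3.068: |R|=1.59246 >1
  x=-2.648: |R|=1.07885 >1
  x=-2.614: |R|=1.04328 >1
So |R|<1 on (-2.5714, 0).

(-2.5714, 0).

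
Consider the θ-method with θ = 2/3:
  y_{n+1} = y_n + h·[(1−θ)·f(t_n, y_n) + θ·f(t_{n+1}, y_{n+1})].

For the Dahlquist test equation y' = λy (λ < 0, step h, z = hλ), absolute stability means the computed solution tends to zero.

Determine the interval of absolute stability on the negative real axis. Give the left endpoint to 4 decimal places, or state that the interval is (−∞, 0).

interval (−∞, 0).

On y'=λy, z=hλ:
  y_{n+1} = y_n + z·[1/3·y_n + 2/3·y_{n+1}] ⇒ (1 − 2/3z)y_{n+1} = (1 + 1/3z)y_n
  R(z) = (1 + 1/3z)/(1 − 2/3z).

Need |R(x)|<1, x<0.
x=-0.37: |R|=0.7032
x=-2: |R|=0.1429
x=-10: |R|=0.3043
x=-100: |R|=0.4778
θ=2/3≥1/2 ⇒ |1+1/3x|<|1−2/3x| ∀x<0 ⇒ unbounded interval.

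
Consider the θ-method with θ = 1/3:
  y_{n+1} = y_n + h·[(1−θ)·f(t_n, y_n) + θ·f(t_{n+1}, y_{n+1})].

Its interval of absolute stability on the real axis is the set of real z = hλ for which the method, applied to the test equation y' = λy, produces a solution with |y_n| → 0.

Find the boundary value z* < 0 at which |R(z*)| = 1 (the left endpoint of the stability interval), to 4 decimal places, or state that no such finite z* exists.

left endpoint -6.0000.

Set f=λy, z=hλ:
  y_{n+1} = y_n + z·[2/3·y_n + 1/3·y_{n+1}] ⇒ (1 − 1/3z)y_{n+1} = (1 + 2/3z)y_n
  ⇒ R(z) = (1 + 2/3z)/(1 − 1/3z).

Find x<0 with |R(x)|<1.
x=-1.41: |R|=0.0408
R=−1: 1+2/3x = −1+1/3x ⇒ -1/3x=2 ⇒ x=2/(-1/3)=-6.0000
Confirm numerically:
  x=-5.836: |R|=0.98144 <1
  x=-5.784: |R|=0.97541 <1
  x=-5.398: |R|=0.92832 <1
  x=-6.585: |R|=1.06103 >1
  x=-6.440: |R|=1.04661 >1
So |R|<1 on (-6.0000, 0).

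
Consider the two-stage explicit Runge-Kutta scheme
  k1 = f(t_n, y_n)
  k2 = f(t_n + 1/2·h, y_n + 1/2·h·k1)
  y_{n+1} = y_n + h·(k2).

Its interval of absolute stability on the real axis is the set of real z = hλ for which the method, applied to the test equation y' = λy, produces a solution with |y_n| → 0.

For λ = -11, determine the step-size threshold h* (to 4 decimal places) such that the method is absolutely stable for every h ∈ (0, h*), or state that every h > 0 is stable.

Test eqn y'=λy, z=hλ:
  k1=λy_n ⇒ h·k1=z·y_n;  k2=λ(1+1/2z)y_n ⇒ h·k2=z(1+1/2z)y_n
  y_{n+1}/y_n = 1 + z(1+1/2z) = 1 + z + 1/2z²
  Hence R(z) = 1 + z + 1/2z².

Boundary: |R(x)|=1, x<0.
x=-1.29: |R|=0.5421
R=1: x+1/2x²=0 ⇒ x=−2=-2.0000; min R=1−1/(4·1/2)=0.5000>−1
Confirm numerically:
  x=-1.640: |R|=0.70480 <1
  x=-1.600: |R|=0.68000 <1
  x=-1.360: |R|=0.56480 <1
  x=-1.103: |R|=0.50530 <1
  x=-2.507: |R|=1.63552 >1
  x=-2.447: |R|=1.54690 >1
  x=-2.282: |R|=1.32176 >1
So |R|<1 on (-2.0000, 0).

(-2.0000,0); λ=-11 ⇒ h* = (2)/11 = 0.1818.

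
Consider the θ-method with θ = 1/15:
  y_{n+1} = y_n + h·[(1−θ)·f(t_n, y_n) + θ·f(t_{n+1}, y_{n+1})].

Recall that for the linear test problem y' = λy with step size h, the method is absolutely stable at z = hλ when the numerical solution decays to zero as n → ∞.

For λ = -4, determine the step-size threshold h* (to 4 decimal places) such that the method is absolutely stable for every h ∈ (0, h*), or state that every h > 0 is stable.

Test eqn y'=λy, z=hλ:
  y_{n+1} = y_n + z·[14/15·y_n + 1/15·y_{n+1}] ⇒ (1 − 1/15z)y_{n+1} = (1 + 14/15z)y_n
  ⇒ R(z) = (1 + 14/15z)/(1 − 1/15z).

Need |R(x)|<1, x<0.
x=-1.68: |R|=0.5108
R=−1: 1+14/15x = −1+1/15x ⇒ -13/15x=2 ⇒ x=2/(-13/15)=-2.3077
Confirm numerically:
  x=-2.264: |R|=0.96710 <1
  x=-2.087: |R|=0.83209 <1
  x=-1.678: |R|=0.50917 <1
  x=-2.905: |R|=1.43368 >1
  x=-2.865: |R|=1.40554 >1
  x=-2.682: |R|=1.27520 >1
Interval (-2.3077, 0).

(-2.3077,0); λ=-4 ⇒ h* = (30/13)/4 = 0.5769.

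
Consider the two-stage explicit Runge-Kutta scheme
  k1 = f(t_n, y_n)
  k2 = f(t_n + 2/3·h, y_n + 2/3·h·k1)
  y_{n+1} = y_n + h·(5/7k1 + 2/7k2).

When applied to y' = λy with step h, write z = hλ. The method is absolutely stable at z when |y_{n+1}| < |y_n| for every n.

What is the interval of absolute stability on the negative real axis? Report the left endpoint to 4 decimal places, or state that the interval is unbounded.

z∈(-5.2500,0).

With y'=λy (z=hλ):
  k1=λy_n ⇒ h·k1=z·y_n;  k2=λ(1+2/3z)y_n ⇒ h·k2=z(1+2/3z)y_n
  y_{n+1}/y_n = 1 + 5/7z + 2/7z(1+2/3z) = 1 + z + 4/21z²
  R(z) = 1 + z + 4/21z².

Solve |R(x)|<1 on ℝ⁻.
x=-1.33: |R|=0.0069
R=1: x+4/21x²=0 ⇒ x=−21/4=-5.2500; min R=1−1/(4·4/21)=-0.3125>−1
Confirm numerically:
  x=-3.398: |R|=0.19868 <1
  x=-3.028: |R|=0.28156 <1
  x=-2.691: |R|=0.31167 <1
  x=-5.717: |R|=1.50854 >1
  x=-5.589: |R|=1.36089 >1
Stable set (-5.2500, 0).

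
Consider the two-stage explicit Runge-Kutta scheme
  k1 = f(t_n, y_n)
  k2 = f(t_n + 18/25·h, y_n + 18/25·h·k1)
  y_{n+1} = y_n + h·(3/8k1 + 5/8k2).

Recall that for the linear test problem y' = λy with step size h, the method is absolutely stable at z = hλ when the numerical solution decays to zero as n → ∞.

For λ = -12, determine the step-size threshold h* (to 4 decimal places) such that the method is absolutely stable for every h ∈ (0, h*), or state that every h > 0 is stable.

Set f=λy, z=hλ:
  k1=λy_n ⇒ h·k1=z·y_n;  k2=λ(1+18/25z)y_n ⇒ h·k2=z(1+18/25z)y_n
  y_{n+1}/y_n = 1 + 3/8z + 5/8z(1+18/25z) = 1 + z + 9/20z²
  R(z) = 1 + z + 9/20z².

Boundary: |R(x)|=1, x<0.
x=-1.25: |R|=0.4531
R=1: x+9/20x²=0 ⇒ x=−20/9=-2.2222; min R=1−1/(4·9/20)=0.4444>−1
Confirm numerically:
  x=-1.835: |R|=0.68025 <1
  x=-1.627: |R|=0.56421 <1
  x=-1.240: |R|=0.45192 <1
  x=-2.792: |R|=1.71587 >1
  x=-2.739: |R|=1.63695 >1
Stable set (-2.2222, 0).

(-2.2222,0); λ=-12 ⇒ h* = (20/9)/12 = 0.1852.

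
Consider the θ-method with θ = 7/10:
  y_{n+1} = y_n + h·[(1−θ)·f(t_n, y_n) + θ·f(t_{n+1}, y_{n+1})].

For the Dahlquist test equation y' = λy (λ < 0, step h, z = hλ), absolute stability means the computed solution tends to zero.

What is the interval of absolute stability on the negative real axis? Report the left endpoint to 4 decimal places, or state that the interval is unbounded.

Set f=λy, z=hλ:
  y_{n+1} = y_n + z·[3/10·y_n + 7/10·y_{n+1}] ⇒ (1 − 7/10z)y_{n+1} = (1 + 3/10z)y_n
  Hence R(z) = (1 + 3/10z)/(1 − 7/10z).

Find x<0 with |R(x)|<1.
x=-0.62: |R|=0.5676
x=-2: |R|=0.1667
x=-10: |R|=0.2500
x=-100: |R|=0.4085
θ=7/10≥1/2 ⇒ |1+3/10x|<|1−7/10x| ∀x<0 ⇒ stable on all of ℝ⁻.

unbounded; (−∞, 0).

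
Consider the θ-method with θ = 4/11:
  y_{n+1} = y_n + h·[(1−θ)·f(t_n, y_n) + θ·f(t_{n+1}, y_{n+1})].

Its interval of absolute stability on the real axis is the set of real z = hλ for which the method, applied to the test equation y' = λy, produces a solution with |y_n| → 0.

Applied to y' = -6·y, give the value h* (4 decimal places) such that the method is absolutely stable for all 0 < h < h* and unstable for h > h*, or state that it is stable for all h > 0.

Set f=λy, z=hλ:
  y_{n+1} = y_n + z·[7/11·y_n + 4/11·y_{n+1}] ⇒ (1 − 4/11z)y_{n+1} = (1 + 7/11z)y_n
  R(z) = (1 + 7/11z)/(1 − 4/11z).

Find x<0 with |R(x)|<1.
x=-1.57: |R|=0.0006
R=−1: 1+7/11x = −1+4/11x ⇒ -3/11x=2 ⇒ x=2/(-3/11)=-7.3333
Confirm numerically:
  x=-7.160: |R|=0.98688 <1
  x=-6.209: |R|=0.90588 <1
  x=-6.151: |R|=0.90038 <1
  x=-7.832: |R|=1.03534 >1
  x=-7.807: |R|=1.03365 >1
Stable set (-7.3333, 0).

(-7.3333,0); λ=-6 ⇒ h* = (22/3)/6 = 1.2222.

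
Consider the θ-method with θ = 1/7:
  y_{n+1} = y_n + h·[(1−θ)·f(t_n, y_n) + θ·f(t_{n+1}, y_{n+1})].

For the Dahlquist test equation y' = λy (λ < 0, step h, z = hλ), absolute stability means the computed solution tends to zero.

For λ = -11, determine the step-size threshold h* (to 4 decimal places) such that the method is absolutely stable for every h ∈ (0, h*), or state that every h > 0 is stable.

(-2.8000,0); λ=-11 ⇒ h* = (14/5)/11 = 0.2545.

Test eqn y'=λy, z=hλ:
  y_{n+1} = y_n + z·[6/7·y_n + 1/7·y_{n+1}] ⇒ (1 − 1/7z)y_{n+1} = (1 + 6/7z)y_n
  so R(z) = (1 + 6/7z)/(1 − 1/7z).

Solve |R(x)|<1 on ℝ⁻.
x=-0.76: |R|=0.3144
R=−1: 1+6/7x = −1+1/7x ⇒ -5/7x=2 ⇒ x=2/(-5/7)=-2.8000
Confirm numerically:
  x=-2.606: |R|=0.89902 <1
  x=-2.545: |R|=0.86642 <1
  x=-2.197: |R|=0.67218 <1
  x=-1.433: |R|=0.18949 <1
  x=-3.143: |R|=1.16908 >1
  x=-2.879: |R|=1.03998 >1
  x=-2.851: |R|=1.02589 >1
So |R|<1 on (-2.8000, 0).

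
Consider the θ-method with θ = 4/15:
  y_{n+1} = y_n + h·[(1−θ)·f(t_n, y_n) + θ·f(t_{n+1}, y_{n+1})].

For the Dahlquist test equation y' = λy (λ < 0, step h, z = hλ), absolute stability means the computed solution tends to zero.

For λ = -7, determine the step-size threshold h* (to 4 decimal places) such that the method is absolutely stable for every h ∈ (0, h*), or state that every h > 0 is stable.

Set f=λy, z=hλ:
  y_{n+1} = y_n + z·[11/15·y_n + 4/15·y_{n+1}] ⇒ (1 − 4/15z)y_{n+1} = (1 + 11/15z)y_n
  R(z) = (1 + 11/15z)/(1 − 4/15z).

Find x<0 with |R(x)|<1.
x=-1.11: |R|=0.1435
R=−1: 1+11/15x = −1+4/15x ⇒ -7/15x=2 ⇒ x=2/(-7/15)=-4.2857
Confirm numerically:
  x=-3.888: |R|=0.90888 <1
  x=-3.198: |R|=0.72604 <1
  x=-2.556: |R|=0.51998 <1
  x=-1.892: |R|=0.25753 <1
  x=-4.796: |R|=1.10449 >1
  x=-4.679: |R|=1.08165 >1
  x=-4.601: |R|=1.06607 >1
Stable set (-4.2857, 0).

(-4.2857,0); λ=-7 ⇒ h* = (30/7)/7 = 0.6122.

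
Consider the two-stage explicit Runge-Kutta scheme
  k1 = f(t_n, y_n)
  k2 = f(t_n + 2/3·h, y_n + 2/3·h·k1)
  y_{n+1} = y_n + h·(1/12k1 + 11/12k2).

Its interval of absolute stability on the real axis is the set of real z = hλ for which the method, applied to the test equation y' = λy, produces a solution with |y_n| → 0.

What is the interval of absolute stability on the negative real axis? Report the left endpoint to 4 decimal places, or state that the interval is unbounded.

(-1.6364, 0).

Test eqn y'=λy, z=hλ:
  k1=λy_n ⇒ h·k1=z·y_n;  k2=λ(1+2/3z)y_n ⇒ h·k2=z(1+2/3z)y_n
  y_{n+1}/y_n = 1 + 1/12z + 11/12z(1+2/3z) = 1 + z + 11/18z²
  Hence R(z) = 1 + z + 11/18z².

Boundary: |R(x)|=1, x<0.
x=-0.63: |R|=0.6125
R=1: x+11/18x²=0 ⇒ x=−18/11=-1.6364; min R=1−1/(4·11/18)=0.5909>−1
Confirm numerically:
  x=-1.393: |R|=0.79283 <1
  x=-1.344: |R|=0.75987 <1
  x=-1.158: |R|=0.66148 <1
  x=-1.940: |R|=1.35998 >1
  x=-1.919: |R|=1.33145 >1
Stable set (-1.6364, 0).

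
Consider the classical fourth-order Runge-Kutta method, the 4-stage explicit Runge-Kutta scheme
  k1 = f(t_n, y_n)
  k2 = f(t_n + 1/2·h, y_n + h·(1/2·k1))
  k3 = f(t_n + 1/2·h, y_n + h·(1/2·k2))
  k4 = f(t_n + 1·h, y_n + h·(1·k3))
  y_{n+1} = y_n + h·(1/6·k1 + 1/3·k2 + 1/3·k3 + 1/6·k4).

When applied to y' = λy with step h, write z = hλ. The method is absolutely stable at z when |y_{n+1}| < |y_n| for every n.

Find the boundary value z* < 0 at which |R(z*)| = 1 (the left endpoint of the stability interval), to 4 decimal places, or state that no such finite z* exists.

z* = -2.7853.

On y'=λy, z=hλ:
  order 4, 4-stage ⇒ R(z)=1+z+z^2/2+z^3/6+z^4/24
  (e.g. R(-1.24)=0.30954, |R|=0.30954)

Boundary: |R(x)|=1, x<0.
x=-1.24: |R|=0.3095
|R(-2.7)|=0.8788 |R(-2.07)|=0.3592 |R(-1.86)|=0.2960
Bisect:
  x_lo=-3.5066 |R|=2.7552  x_hi=-0.0918 |R|=0.9123
  mid=-1.79920 |R|=0.28528 →hi
  mid=-2.65292 |R|=0.81808 →hi
  mid=-3.07977 |R|=1.54267 →lo
  mid=-2.86634 |R|=1.12924 →lo
  mid=-2.75963 |R|=0.96199 →hi
  mid=-2.81299 |R|=1.04256 →lo
  mid=-2.78631 |R|=1.00153 →lo
  mid=-2.77297 |R|=0.98158 →hi
  mid=-2.77964 |R|=0.99151 →hi
  mid=-2.78297 |R|=0.99651 →hi
  ...
  [-2.78548,-2.78527] ⇒ x*=-2.7853
Stable set (-2.7853, 0).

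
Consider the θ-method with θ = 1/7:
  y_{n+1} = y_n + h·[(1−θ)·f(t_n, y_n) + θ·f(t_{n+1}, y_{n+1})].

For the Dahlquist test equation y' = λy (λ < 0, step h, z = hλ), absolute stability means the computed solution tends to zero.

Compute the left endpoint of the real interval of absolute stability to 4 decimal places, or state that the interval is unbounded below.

left endpoint -2.8000.

On y'=λy, z=hλ:
  y_{n+1} = y_n + z·[6/7·y_n + 1/7·y_{n+1}] ⇒ (1 − 1/7z)y_{n+1} = (1 + 6/7z)y_n
  Hence R(z) = (1 + 6/7z)/(1 − 1/7z).

Boundary: |R(x)|=1, x<0.
x=-1.47: |R|=0.2149
R=−1: 1+6/7x = −1+1/7x ⇒ -5/7x=2 ⇒ x=2/(-5/7)=-2.8000
Confirm numerically:
  x=-2.175: |R|=0.65940 <1
  x=-1.888: |R|=0.48695 <1
  x=-1.570: |R|=0.28238 <1
  x=-1.309: |R|=0.10278 <1
  x=-3.310: |R|=1.24733 >1
  x=-3.234: |R|=1.21204 >1
So |R|<1 on (-2.8000, 0).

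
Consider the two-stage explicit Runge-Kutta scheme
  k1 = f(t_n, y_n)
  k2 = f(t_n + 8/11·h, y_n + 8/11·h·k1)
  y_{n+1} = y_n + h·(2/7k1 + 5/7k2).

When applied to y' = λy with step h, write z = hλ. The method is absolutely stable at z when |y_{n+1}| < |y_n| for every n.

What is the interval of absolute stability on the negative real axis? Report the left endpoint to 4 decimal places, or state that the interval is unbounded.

(-1.9250, 0).

Test eqn y'=λy, z=hλ:
  k1=λy_n ⇒ h·k1=z·y_n;  k2=λ(1+8/11z)y_n ⇒ h·k2=z(1+8/11z)y_n
  y_{n+1}/y_n = 1 + 2/7z + 5/7z(1+8/11z) = 1 + z + 40/77z²
  ⇒ R(z) = 1 + z + 40/77z².

Solve |R(x)|<1 on ℝ⁻.
x=-0.38: |R|=0.6950
R=1: x+40/77x²=0 ⇒ x=−77/40=-1.9250; min R=1−1/(4·40/77)=0.5188>−1
Confirm numerically:
  x=-1.316: |R|=0.58367 <1
  x=-0.887: |R|=0.52171 <1
  x=-0.861: |R|=0.52410 <1
  x=-2.232: |R|=1.35596 >1
  x=-2.140: |R|=1.23901 >1
  x=-2.131: |R|=1.22804 >1
Interval (-1.9250, 0).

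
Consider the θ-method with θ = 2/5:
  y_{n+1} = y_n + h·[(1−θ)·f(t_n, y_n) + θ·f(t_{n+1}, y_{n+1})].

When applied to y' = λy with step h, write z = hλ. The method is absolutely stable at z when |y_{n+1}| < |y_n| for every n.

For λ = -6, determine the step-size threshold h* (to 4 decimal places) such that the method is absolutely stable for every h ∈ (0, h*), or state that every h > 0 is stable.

Set f=λy, z=hλ:
  y_{n+1} = y_n + z·[3/5·y_n + 2/5·y_{n+1}] ⇒ (1 − 2/5z)y_{n+1} = (1 + 3/5z)y_n
  Hence R(z) = (1 + 3/5z)/(1 − 2/5z).

Find x<0 with |R(x)|<1.
x=-0.9: |R|=0.3382
R=−1: 1+3/5x = −1+2/5x ⇒ -1/5x=2 ⇒ x=2/(-1/5)=-10.0000
Confirm numerically:
  x=-8.988: |R|=0.95595 <1
  x=-6.195: |R|=0.78120 <1
  x=-5.636: |R|=0.73181 <1
  x=-10.444: |R|=1.01715 >1
  x=-10.042: |R|=1.00167 >1
Interval (-10.0000, 0).

(-10.0000,0); λ=-6 ⇒ h* = (10)/6 = 1.6667.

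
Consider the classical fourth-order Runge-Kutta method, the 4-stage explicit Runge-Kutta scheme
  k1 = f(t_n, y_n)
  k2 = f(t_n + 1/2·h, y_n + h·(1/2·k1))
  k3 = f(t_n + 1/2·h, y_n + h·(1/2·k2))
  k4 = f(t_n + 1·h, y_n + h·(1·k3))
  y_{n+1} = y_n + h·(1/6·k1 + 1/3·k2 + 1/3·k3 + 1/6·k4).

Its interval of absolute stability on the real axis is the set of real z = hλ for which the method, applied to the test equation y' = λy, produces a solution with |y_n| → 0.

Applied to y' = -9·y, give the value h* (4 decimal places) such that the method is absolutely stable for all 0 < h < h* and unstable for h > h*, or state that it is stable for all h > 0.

(-2.7853,0); λ=-9 ⇒ h* = 0.3095.

With y'=λy (z=hλ):
  order 4, 4-stage ⇒ R(z)=1+z+z^2/2+z^3/6+z^4/24
  (e.g. R(-1.76)=0.27997, |R|=0.27997)

Need |R(x)|<1, x<0.
x=-1.76: |R|=0.2800
|R(-2.91)|=1.2049 |R(-2.36)|=0.5266 |R(-1.29)|=0.2997
Bisect:
  x_lo=-3.4091 |R|=2.4265  x_hi=-0.1557 |R|=0.8558
  mid=-1.78241 |R|=0.28285 →hi
  mid=-2.59577 |R|=0.74989 →hi
  mid=-3.00245 |R|=1.37991 →lo
  mid=-2.79911 |R|=1.02103 →lo
  mid=-2.69744 |R|=0.87543 →hi
  mid=-2.74828 |R|=0.94561 →hi
  mid=-2.77369 |R|=0.98265 →hi
  mid=-2.78640 |R|=1.00167 →lo
  mid=-2.78005 |R|=0.99212 →hi
  ...
  [-2.78541,-2.78521] ⇒ x*=-2.7853
Stable set (-2.7853, 0).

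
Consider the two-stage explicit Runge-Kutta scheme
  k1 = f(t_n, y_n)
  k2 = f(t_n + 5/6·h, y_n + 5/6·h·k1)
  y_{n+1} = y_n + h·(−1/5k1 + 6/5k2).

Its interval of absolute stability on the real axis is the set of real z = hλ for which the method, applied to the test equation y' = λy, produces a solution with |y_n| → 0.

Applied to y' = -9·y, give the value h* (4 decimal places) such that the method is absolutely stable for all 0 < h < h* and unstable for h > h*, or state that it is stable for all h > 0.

Test eqn y'=λy, z=hλ:
  k1=λy_n ⇒ h·k1=z·y_n;  k2=λ(1+5/6z)y_n ⇒ h·k2=z(1+5/6z)y_n
  y_{n+1}/y_n = 1 − 1/5z + 6/5z(1+5/6z) = 1 + z + z²
  R(z) = 1 + z + z².

Solve |R(x)|<1 on ℝ⁻.
x=-1.36: |R|=1.4896
R=1: x+1x²=0 ⇒ x=−1=-1.0000; min R=1−1/(4·1)=0.7500>−1
Confirm numerically:
  x=-0.913: |R|=0.92057 <1
  x=-0.531: |R|=0.75096 <1
  x=-0.495: |R|=0.75002 <1
  x=-1.486: |R|=1.72220 >1
  x=-1.432: |R|=1.61862 >1
  x=-1.382: |R|=1.52792 >1
Stable set (-1.0000, 0).

(-1.0000,0); λ=-9 ⇒ h* = (1)/9 = 0.1111.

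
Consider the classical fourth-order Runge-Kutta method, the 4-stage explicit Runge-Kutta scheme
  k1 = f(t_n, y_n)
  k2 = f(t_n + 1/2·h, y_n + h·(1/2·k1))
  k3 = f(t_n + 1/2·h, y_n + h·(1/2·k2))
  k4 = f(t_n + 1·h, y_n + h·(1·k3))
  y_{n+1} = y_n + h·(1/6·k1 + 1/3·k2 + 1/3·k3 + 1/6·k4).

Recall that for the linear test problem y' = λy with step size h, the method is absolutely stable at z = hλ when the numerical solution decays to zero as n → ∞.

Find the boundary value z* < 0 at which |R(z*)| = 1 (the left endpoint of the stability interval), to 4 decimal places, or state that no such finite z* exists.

left endpoint -2.7853.

On y'=λy, z=hλ:
  order 4, 4-stage ⇒ R(z)=1+z+z^2/2+z^3/6+z^4/24
  (e.g. R(-0.59)=0.55487, |R|=0.55487)

Find x<0 with |R(x)|<1.
x=-0.59: |R|=0.5549
|R(-3.04)|=1.4570 |R(-2.7)|=0.8788 |R(-0.55)|=0.5773
Bisect:
  x_lo=-3.5382 |R|=2.8688  x_hi=-0.3928 |R|=0.6752
  mid=-1.96550 |R|=0.32242 →hi
  mid=-2.75184 |R|=0.95072 →hi
  mid=-3.14501 |R|=1.69233 →lo
  mid=-2.94842 |R|=1.27512 →lo
  mid=-2.85013 |R|=1.10223 →lo
  mid=-2.80098 |R|=1.02391 →lo
  mid=-2.77641 |R|=0.98669 →hi
  mid=-2.78870 |R|=1.00514 →lo
  ...
  [-2.78543,-2.78524] ⇒ x*=-2.7853
Interval (-2.7853, 0).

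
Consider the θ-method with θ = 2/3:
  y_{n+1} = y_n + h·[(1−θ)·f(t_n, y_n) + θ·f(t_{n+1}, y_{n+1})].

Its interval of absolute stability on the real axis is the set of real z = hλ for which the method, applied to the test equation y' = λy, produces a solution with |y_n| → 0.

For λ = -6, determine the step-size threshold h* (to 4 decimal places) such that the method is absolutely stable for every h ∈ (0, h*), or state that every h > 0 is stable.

Test eqn y'=λy, z=hλ:
  y_{n+1} = y_n + z·[1/3·y_n + 2/3·y_{n+1}] ⇒ (1 − 2/3z)y_{n+1} = (1 + 1/3z)y_n
  so R(z) = (1 + 1/3z)/(1 − 2/3z).

Find x<0 with |R(x)|<1.
x=-1.16: |R|=0.3459
x=-2: |R|=0.1429
x=-10: |R|=0.3043
x=-100: |R|=0.4778
θ=2/3≥1/2 ⇒ |1+1/3x|<|1−2/3x| ∀x<0 ⇒ stable on all of ℝ⁻.

unbounded; (−∞, 0). Any h>0 works for λ=-6.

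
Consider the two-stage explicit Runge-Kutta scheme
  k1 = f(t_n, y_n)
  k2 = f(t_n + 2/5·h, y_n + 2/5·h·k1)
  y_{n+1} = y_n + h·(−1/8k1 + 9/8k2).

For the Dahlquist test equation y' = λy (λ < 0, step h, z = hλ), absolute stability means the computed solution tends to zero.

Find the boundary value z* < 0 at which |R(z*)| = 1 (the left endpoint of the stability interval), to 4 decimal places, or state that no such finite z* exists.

left endpoint -2.2222.

On y'=λy, z=hλ:
  k1=λy_n ⇒ h·k1=z·y_n;  k2=λ(1+2/5z)y_n ⇒ h·k2=z(1+2/5z)y_n
  y_{n+1}/y_n = 1 − 1/8z + 9/8z(1+2/5z) = 1 + z + 9/20z²
  Hence R(z) = 1 + z + 9/20z².

Need |R(x)|<1, x<0.
x=-1.7: |R|=0.6005
R=1: x+9/20x²=0 ⇒ x=−20/9=-2.2222; min R=1−1/(4·9/20)=0.4444>−1
Confirm numerically:
  x=-1.356: |R|=0.47143 <1
  x=-1.303: |R|=0.46101 <1
  x=-1.074: |R|=0.44506 <1
  x=-2.736: |R|=1.63256 >1
  x=-2.624: |R|=1.47442 >1
Stable set (-2.2222, 0).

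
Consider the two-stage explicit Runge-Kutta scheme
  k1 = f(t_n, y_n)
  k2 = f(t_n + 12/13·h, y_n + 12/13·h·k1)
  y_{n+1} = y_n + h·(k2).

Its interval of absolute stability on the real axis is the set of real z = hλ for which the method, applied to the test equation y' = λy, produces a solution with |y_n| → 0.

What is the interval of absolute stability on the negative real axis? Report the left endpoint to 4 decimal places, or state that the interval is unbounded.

z∈(-1.0833,0).

On y'=λy, z=hλ:
  k1=λy_n ⇒ h·k1=z·y_n;  k2=λ(1+12/13z)y_n ⇒ h·k2=z(1+12/13z)y_n
  y_{n+1}/y_n = 1 + z(1+12/13z) = 1 + z + 12/13z²
  ⇒ R(z) = 1 + z + 12/13z².

Solve |R(x)|<1 on ℝ⁻.
x=-1.27: |R|=1.2188
R=1: x+12/13x²=0 ⇒ x=−13/12=-1.0833; min R=1−1/(4·12/13)=0.7292>−1
Confirm numerically:
  x=-0.728: |R|=0.76122 <1
  x=-0.584: |R|=0.73082 <1
  x=-0.452: |R|=0.73659 <1
  x=-1.646: |R|=1.85491 >1
  x=-1.569: |R|=1.70339 >1
So |R|<1 on (-1.0833, 0).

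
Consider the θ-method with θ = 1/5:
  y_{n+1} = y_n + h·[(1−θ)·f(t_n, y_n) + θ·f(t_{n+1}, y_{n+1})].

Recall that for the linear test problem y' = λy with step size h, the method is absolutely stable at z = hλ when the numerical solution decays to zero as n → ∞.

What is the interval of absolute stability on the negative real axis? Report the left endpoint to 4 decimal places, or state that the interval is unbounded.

Set f=λy, z=hλ:
  y_{n+1} = y_n + z·[4/5·y_n + 1/5·y_{n+1}] ⇒ (1 − 1/5z)y_{n+1} = (1 + 4/5z)y_n
  so R(z) = (1 + 4/5z)/(1 − 1/5z).

Boundary: |R(x)|=1, x<0.
x=-1.05: |R|=0.1322
R=−1: 1+4/5x = −1+1/5x ⇒ -3/5x=2 ⇒ x=2/(-3/5)=-3.3333
Confirm numerically:
  x=-3.202: |R|=0.95196 <1
  x=-3.179: |R|=0.94339 <1
  x=-2.938: |R|=0.85059 <1
  x=-2.188: |R|=0.52198 <1
  x=-3.857: |R|=1.17737 >1
  x=-3.834: |R|=1.17002 >1
  x=-3.596: |R|=1.09167 >1
Stable set (-3.3333, 0).

(-3.3333, 0).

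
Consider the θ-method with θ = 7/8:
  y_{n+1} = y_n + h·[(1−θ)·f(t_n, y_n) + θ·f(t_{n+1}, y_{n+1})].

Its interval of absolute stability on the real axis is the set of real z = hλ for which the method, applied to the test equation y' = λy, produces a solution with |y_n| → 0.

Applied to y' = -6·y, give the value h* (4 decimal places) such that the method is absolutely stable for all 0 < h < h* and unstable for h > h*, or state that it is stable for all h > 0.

With y'=λy (z=hλ):
  y_{n+1} = y_n + z·[1/8·y_n + 7/8·y_{n+1}] ⇒ (1 − 7/8z)y_{n+1} = (1 + 1/8z)y_n
  ⇒ R(z) = (1 + 1/8z)/(1 − 7/8z).

Need |R(x)|<1, x<0.
x=-1.77: |R|=0.3055
x=-2: |R|=0.2727
x=-10: |R|=0.0256
x=-100: |R|=0.1299
θ=7/8≥1/2 ⇒ |1+1/8x|<|1−7/8x| ∀x<0 ⇒ interval (−∞,0).

(−∞, 0) — no finite endpoint. Any h>0 works for λ=-6.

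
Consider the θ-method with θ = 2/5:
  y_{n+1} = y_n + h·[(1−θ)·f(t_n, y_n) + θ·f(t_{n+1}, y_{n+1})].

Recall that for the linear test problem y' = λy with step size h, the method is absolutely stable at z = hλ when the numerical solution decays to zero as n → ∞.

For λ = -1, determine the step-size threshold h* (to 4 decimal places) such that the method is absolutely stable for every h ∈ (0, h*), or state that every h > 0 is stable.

With y'=λy (z=hλ):
  y_{n+1} = y_n + z·[3/5·y_n + 2/5·y_{n+1}] ⇒ (1 − 2/5z)y_{n+1} = (1 + 3/5z)y_n
  ⇒ R(z) = (1 + 3/5z)/(1 − 2/5z).

Solve |R(x)|<1 on ℝ⁻.
x=-1: |R|=0.2857
R=−1: 1+3/5x = −1+2/5x ⇒ -1/5x=2 ⇒ x=2/(-1/5)=-10.0000
Confirm numerically:
  x=-8.104: |R|=0.91060 <1
  x=-7.769: |R|=0.89137 <1
  x=-5.474: |R|=0.71620 <1
  x=-10.473: |R|=1.01823 >1
  x=-10.458: |R|=1.01767 >1
  x=-10.200: |R|=1.00787 >1
So |R|<1 on (-10.0000, 0).

(-10.0000,0); λ=-1 ⇒ h* = (10)/1 = 10.0000.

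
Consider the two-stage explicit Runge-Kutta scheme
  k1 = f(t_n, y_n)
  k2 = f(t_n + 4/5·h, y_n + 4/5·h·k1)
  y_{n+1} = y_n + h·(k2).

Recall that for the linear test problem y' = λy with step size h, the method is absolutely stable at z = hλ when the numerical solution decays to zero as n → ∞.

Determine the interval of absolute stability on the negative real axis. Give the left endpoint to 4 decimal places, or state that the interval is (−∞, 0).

z∈(-1.2500,0).

Set f=λy, z=hλ:
  k1=λy_n ⇒ h·k1=z·y_n;  k2=λ(1+4/5z)y_n ⇒ h·k2=z(1+4/5z)y_n
  y_{n+1}/y_n = 1 + z(1+4/5z) = 1 + z + 4/5z²
  Hence R(z) = 1 + z + 4/5z².

Boundary: |R(x)|=1, x<0.
x=-1.11: |R|=0.8757
R=1: x+4/5x²=0 ⇒ x=−5/4=-1.2500; min R=1−1/(4·4/5)=0.6875>−1
Confirm numerically:
  x=-0.709: |R|=0.69314 <1
  x=-0.644: |R|=0.68779 <1
  x=-0.574: |R|=0.68958 <1
  x=-1.818: |R|=1.82610 >1
  x=-1.652: |R|=1.53128 >1
  x=-1.419: |R|=1.19185 >1
Interval (-1.2500, 0).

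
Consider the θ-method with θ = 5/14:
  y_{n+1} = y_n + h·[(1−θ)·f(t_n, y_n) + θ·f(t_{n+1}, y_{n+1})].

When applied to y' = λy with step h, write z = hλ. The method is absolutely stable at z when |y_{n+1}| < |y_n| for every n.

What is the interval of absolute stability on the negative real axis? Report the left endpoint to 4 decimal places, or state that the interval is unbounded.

(-7.0000, 0).

With y'=λy (z=hλ):
  y_{n+1} = y_n + z·[9/14·y_n + 5/14·y_{n+1}] ⇒ (1 − 5/14z)y_{n+1} = (1 + 9/14z)y_n
  ⇒ R(z) = (1 + 9/14z)/(1 − 5/14z).

Solve |R(x)|<1 on ℝ⁻.
x=-1.58: |R|=0.0100
R=−1: 1+9/14x = −1+5/14x ⇒ -2/7x=2 ⇒ x=2/(-2/7)=-7.0000
Confirm numerically:
  x=-5.459: |R|=0.85073 <1
  x=-5.235: |R|=0.82427 <1
  x=-4.942: |R|=0.78734 <1
  x=-7.104: |R|=1.00840 >1
  x=-7.092: |R|=1.00744 >1
Stable set (-7.0000, 0).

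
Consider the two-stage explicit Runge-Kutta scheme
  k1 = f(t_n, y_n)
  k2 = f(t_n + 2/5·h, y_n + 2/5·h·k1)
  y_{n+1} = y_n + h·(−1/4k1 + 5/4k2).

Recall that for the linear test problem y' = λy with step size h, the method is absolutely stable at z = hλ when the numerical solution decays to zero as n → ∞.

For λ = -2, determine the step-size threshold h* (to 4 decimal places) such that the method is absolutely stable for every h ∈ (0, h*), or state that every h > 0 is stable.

(-2.0000,0); λ=-2 ⇒ h* = (2)/2 = 1.0000.

On y'=λy, z=hλ:
  k1=λy_n ⇒ h·k1=z·y_n;  k2=λ(1+2/5z)y_n ⇒ h·k2=z(1+2/5z)y_n
  y_{n+1}/y_n = 1 − 1/4z + 5/4z(1+2/5z) = 1 + z + 1/2z²
  R(z) = 1 + z + 1/2z².

Solve |R(x)|<1 on ℝ⁻.
x=-0.9: |R|=0.5050
R=1: x+1/2x²=0 ⇒ x=−2=-2.0000; min R=1−1/(4·1/2)=0.5000>−1
Confirm numerically:
  x=-1.739: |R|=0.77306 <1
  x=-1.267: |R|=0.53564 <1
  x=-1.264: |R|=0.53485 <1
  x=-2.581: |R|=1.74978 >1
  x=-2.038: |R|=1.03872 >1
Stable set (-2.0000, 0).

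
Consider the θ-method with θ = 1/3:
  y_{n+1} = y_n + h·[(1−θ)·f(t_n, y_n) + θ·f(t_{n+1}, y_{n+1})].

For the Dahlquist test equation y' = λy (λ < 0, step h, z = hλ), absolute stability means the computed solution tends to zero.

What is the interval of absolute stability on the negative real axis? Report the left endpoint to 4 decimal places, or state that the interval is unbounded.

On y'=λy, z=hλ:
  y_{n+1} = y_n + z·[2/3·y_n + 1/3·y_{n+1}] ⇒ (1 − 1/3z)y_{n+1} = (1 + 2/3z)y_n
  so R(z) = (1 + 2/3z)/(1 − 1/3z).

Solve |R(x)|<1 on ℝ⁻.
x=-1.45: |R|=0.0225
R=−1: 1+2/3x = −1+1/3x ⇒ -1/3x=2 ⇒ x=2/(-1/3)=-6.0000
Confirm numerically:
  x=-4.793: |R|=0.84512 <1
  x=-2.977: |R|=0.49423 <1
  x=-2.667: |R|=0.41186 <1
  x=-6.532: |R|=1.05581 >1
  x=-6.503: |R|=1.05293 >1
  x=-6.170: |R|=1.01854 >1
Interval (-6.0000, 0).

z∈(-6.0000,0).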